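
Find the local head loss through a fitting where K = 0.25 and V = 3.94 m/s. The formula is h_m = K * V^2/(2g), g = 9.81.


Minor loss formula: h_m = K * V^2/(2g).
V^2 = 3.94^2 = 15.5236.
V^2/(2g) = 15.5236 / 19.62 = 0.7912 m.
h_m = 0.25 * 0.7912 = 0.1978 m.

0.1978


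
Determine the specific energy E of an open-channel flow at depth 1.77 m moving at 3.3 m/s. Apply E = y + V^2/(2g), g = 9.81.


Specific energy E = y + V^2/(2g).
Velocity head = V^2/(2g) = 3.3^2 / (2*9.81) = 10.89 / 19.62 = 0.555 m.
E = 1.77 + 0.555 = 2.325 m.

2.325


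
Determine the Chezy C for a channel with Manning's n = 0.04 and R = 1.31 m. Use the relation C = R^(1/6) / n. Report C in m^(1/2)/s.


The Chezy coefficient relates to Manning's n through C = R^(1/6) / n.
R^(1/6) = 1.31^(1/6) = 1.046033.
C = 1.046033 / 0.04 = 26.15 m^(1/2)/s.

26.15


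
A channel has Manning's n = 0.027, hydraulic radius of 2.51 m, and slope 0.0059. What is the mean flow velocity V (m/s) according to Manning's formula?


Manning's equation gives V = (1/n) * R^(2/3) * S^(1/2).
First, compute R^(2/3) = 2.51^(2/3) = 1.8469.
Next, S^(1/2) = 0.0059^(1/2) = 0.076811.
Then 1/n = 1/0.027 = 37.04.
V = 37.04 * 1.8469 * 0.076811 = 5.2543 m/s.

5.2543


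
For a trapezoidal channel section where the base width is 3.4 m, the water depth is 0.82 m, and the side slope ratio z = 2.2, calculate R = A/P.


For a trapezoidal section with side slope z:
A = (b + z*y)*y = (3.4 + 2.2*0.82)*0.82 = 4.267 m^2.
P = b + 2*y*sqrt(1 + z^2) = 3.4 + 2*0.82*sqrt(1 + 2.2^2) = 7.363 m.
R = A/P = 4.267 / 7.363 = 0.5795 m.

0.5795


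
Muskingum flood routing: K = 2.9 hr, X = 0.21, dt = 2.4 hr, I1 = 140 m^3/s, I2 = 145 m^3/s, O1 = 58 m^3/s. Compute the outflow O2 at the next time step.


Muskingum coefficients:
denom = 2*K*(1-X) + dt = 2*2.9*(1-0.21) + 2.4 = 6.982.
C0 = (dt - 2*K*X)/denom = (2.4 - 2*2.9*0.21)/6.982 = 0.1693.
C1 = (dt + 2*K*X)/denom = (2.4 + 2*2.9*0.21)/6.982 = 0.5182.
C2 = (2*K*(1-X) - dt)/denom = 0.3125.
O2 = C0*I2 + C1*I1 + C2*O1
   = 0.1693*145 + 0.5182*140 + 0.3125*58
   = 115.22 m^3/s.

115.22


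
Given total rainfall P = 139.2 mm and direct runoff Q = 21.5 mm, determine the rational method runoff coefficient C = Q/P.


The runoff coefficient C = runoff depth / rainfall depth.
C = 21.5 / 139.2
  = 0.1545.

0.1545


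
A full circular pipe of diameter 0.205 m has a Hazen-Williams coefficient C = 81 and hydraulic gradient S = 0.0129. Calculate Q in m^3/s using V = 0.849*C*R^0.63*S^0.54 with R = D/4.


For a full circular pipe, R = D/4 = 0.205/4 = 0.0512 m.
V = 0.849 * 81 * 0.0512^0.63 * 0.0129^0.54
  = 0.849 * 81 * 0.153853 * 0.095437
  = 1.0098 m/s.
Pipe area A = pi*D^2/4 = pi*0.205^2/4 = 0.033 m^2.
Q = A * V = 0.033 * 1.0098 = 0.0333 m^3/s.

0.0333


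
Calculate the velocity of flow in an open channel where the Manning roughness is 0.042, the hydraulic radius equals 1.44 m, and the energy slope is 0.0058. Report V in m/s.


Manning's equation gives V = (1/n) * R^(2/3) * S^(1/2).
First, compute R^(2/3) = 1.44^(2/3) = 1.2752.
Next, S^(1/2) = 0.0058^(1/2) = 0.076158.
Then 1/n = 1/0.042 = 23.81.
V = 23.81 * 1.2752 * 0.076158 = 2.3123 m/s.

2.3123


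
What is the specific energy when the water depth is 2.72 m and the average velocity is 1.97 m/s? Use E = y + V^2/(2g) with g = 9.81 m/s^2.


Specific energy E = y + V^2/(2g).
Velocity head = V^2/(2g) = 1.97^2 / (2*9.81) = 3.8809 / 19.62 = 0.1978 m.
E = 2.72 + 0.1978 = 2.9178 m.

2.9178


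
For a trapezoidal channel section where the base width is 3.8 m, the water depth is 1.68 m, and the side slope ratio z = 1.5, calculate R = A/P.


For a trapezoidal section with side slope z:
A = (b + z*y)*y = (3.8 + 1.5*1.68)*1.68 = 10.618 m^2.
P = b + 2*y*sqrt(1 + z^2) = 3.8 + 2*1.68*sqrt(1 + 1.5^2) = 9.857 m.
R = A/P = 10.618 / 9.857 = 1.0771 m.

1.0771


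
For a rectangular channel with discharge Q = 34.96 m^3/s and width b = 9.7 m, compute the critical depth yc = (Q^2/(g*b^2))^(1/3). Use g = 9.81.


Using yc = (Q^2 / (g * b^2))^(1/3):
Q^2 = 34.96^2 = 1222.2.
g * b^2 = 9.81 * 9.7^2 = 9.81 * 94.09 = 923.02.
Q^2 / (g*b^2) = 1222.2 / 923.02 = 1.3241.
yc = 1.3241^(1/3) = 1.0981 m.

1.0981


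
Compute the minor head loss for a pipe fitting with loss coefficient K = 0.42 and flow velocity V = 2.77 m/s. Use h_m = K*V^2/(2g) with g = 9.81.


Minor loss formula: h_m = K * V^2/(2g).
V^2 = 2.77^2 = 7.6729.
V^2/(2g) = 7.6729 / 19.62 = 0.3911 m.
h_m = 0.42 * 0.3911 = 0.1643 m.

0.1643


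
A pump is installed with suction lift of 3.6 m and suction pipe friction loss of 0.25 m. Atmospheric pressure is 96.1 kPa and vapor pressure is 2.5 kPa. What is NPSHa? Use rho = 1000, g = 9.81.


NPSHa = p_atm/(rho*g) - z_s - hf_s - p_vap/(rho*g).
p_atm/(rho*g) = 96.1*1000 / (1000*9.81) = 9.796 m.
p_vap/(rho*g) = 2.5*1000 / (1000*9.81) = 0.255 m.
NPSHa = 9.796 - 3.6 - 0.25 - 0.255
      = 5.69 m.

5.69


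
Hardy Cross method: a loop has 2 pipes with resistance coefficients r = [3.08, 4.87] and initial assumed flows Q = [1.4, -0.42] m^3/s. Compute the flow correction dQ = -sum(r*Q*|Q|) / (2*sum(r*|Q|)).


Numerator terms (r*Q*|Q|): 3.08*1.4*|1.4| = 6.0368; 4.87*-0.42*|-0.42| = -0.8591.
Sum of numerator = 5.1777.
Denominator terms (r*|Q|): 3.08*|1.4| = 4.312; 4.87*|-0.42| = 2.0454.
2 * sum of denominator = 2 * 6.3574 = 12.7148.
dQ = -5.1777 / 12.7148 = -0.4072 m^3/s.

-0.4072


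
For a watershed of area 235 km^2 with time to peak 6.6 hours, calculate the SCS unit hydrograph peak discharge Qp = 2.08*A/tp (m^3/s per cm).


SCS formula: Qp = 2.08 * A / tp.
Qp = 2.08 * 235 / 6.6
   = 488.8 / 6.6
   = 74.06 m^3/s per cm.

74.06


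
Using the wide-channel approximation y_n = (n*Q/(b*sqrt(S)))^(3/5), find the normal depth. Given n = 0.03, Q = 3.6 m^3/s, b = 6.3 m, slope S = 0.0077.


We use the wide-channel approximation y_n = (n*Q/(b*sqrt(S)))^(3/5).
sqrt(S) = sqrt(0.0077) = 0.08775.
Numerator: n*Q = 0.03 * 3.6 = 0.108.
Denominator: b*sqrt(S) = 6.3 * 0.08775 = 0.552825.
arg = 0.1954.
y_n = 0.1954^(3/5) = 0.3754 m.

0.3754


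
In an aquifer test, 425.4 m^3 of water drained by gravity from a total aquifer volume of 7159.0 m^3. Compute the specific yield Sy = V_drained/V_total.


Specific yield Sy = Volume drained / Total volume.
Sy = 425.4 / 7159.0
   = 0.0594.

0.0594


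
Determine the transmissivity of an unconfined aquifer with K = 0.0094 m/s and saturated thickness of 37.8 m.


Transmissivity is defined as T = K * h.
T = 0.0094 * 37.8
  = 0.3553 m^2/s.

0.3553


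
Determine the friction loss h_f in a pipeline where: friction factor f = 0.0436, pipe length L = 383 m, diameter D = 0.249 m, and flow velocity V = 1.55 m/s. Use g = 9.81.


Darcy-Weisbach equation: h_f = f * (L/D) * V^2/(2g).
f * L/D = 0.0436 * 383/0.249 = 67.0635.
V^2/(2g) = 1.55^2 / (2*9.81) = 2.4025 / 19.62 = 0.1225 m.
h_f = 67.0635 * 0.1225 = 8.212 m.

8.212


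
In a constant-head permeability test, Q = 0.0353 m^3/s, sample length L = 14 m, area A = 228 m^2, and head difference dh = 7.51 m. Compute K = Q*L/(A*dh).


From K = Q*L / (A*dh):
Numerator: Q*L = 0.0353 * 14 = 0.4942.
Denominator: A*dh = 228 * 7.51 = 1712.28.
K = 0.4942 / 1712.28 = 0.000289 m/s.

0.000289


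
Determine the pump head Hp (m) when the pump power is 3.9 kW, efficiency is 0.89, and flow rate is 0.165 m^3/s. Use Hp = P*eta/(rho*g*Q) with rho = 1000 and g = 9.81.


Pump head formula: Hp = P * eta / (rho * g * Q).
Numerator: P * eta = 3.9 * 1000 * 0.89 = 3471.0 W.
Denominator: rho * g * Q = 1000 * 9.81 * 0.165 = 1618.65.
Hp = 3471.0 / 1618.65 = 2.14 m.

2.14


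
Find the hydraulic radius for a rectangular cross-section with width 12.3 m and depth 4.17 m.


For a rectangular section:
Flow area A = b * y = 12.3 * 4.17 = 51.29 m^2.
Wetted perimeter P = b + 2y = 12.3 + 2*4.17 = 20.64 m.
Hydraulic radius R = A/P = 51.29 / 20.64 = 2.485 m.

2.485


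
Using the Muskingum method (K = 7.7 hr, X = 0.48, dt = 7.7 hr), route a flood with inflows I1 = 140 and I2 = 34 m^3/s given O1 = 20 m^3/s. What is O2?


Muskingum coefficients:
denom = 2*K*(1-X) + dt = 2*7.7*(1-0.48) + 7.7 = 15.708.
C0 = (dt - 2*K*X)/denom = (7.7 - 2*7.7*0.48)/15.708 = 0.0196.
C1 = (dt + 2*K*X)/denom = (7.7 + 2*7.7*0.48)/15.708 = 0.9608.
C2 = (2*K*(1-X) - dt)/denom = 0.0196.
O2 = C0*I2 + C1*I1 + C2*O1
   = 0.0196*34 + 0.9608*140 + 0.0196*20
   = 135.57 m^3/s.

135.57


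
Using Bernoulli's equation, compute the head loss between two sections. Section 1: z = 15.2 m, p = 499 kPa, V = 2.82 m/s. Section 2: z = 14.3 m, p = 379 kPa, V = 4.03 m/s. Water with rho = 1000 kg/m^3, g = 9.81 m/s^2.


Total head at each section: H = z + p/(rho*g) + V^2/(2g).
H1 = 15.2 + 499*1000/(1000*9.81) + 2.82^2/(2*9.81)
   = 15.2 + 50.866 + 0.4053
   = 66.472 m.
H2 = 14.3 + 379*1000/(1000*9.81) + 4.03^2/(2*9.81)
   = 14.3 + 38.634 + 0.8278
   = 53.762 m.
h_L = H1 - H2 = 66.472 - 53.762 = 12.71 m.

12.71


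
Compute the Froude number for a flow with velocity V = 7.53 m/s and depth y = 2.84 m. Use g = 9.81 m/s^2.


The Froude number is defined as Fr = V / sqrt(g*y).
g*y = 9.81 * 2.84 = 27.8604.
sqrt(g*y) = sqrt(27.8604) = 5.2783.
Fr = 7.53 / 5.2783 = 1.4266.

1.4266


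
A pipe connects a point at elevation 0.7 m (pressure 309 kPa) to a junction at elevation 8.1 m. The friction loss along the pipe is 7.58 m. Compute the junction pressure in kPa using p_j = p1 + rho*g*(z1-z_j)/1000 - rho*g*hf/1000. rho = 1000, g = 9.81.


Junction pressure: p_j = p1 + rho*g*(z1 - z_j)/1000 - rho*g*hf/1000.
Elevation term = 1000*9.81*(0.7 - 8.1)/1000 = -72.594 kPa.
Friction term = 1000*9.81*7.58/1000 = 74.36 kPa.
p_j = 309 + -72.594 - 74.36 = 162.05 kPa.

162.05


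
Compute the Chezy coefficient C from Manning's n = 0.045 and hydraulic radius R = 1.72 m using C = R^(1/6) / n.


The Chezy coefficient relates to Manning's n through C = R^(1/6) / n.
R^(1/6) = 1.72^(1/6) = 1.094598.
C = 1.094598 / 0.045 = 24.32 m^(1/2)/s.

24.32


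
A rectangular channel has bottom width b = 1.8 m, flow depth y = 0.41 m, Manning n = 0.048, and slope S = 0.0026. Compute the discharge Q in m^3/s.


For a rectangular channel, the cross-sectional area A = b * y = 1.8 * 0.41 = 0.74 m^2.
The wetted perimeter P = b + 2y = 1.8 + 2*0.41 = 2.62 m.
Hydraulic radius R = A/P = 0.74/2.62 = 0.2817 m.
Velocity V = (1/n)*R^(2/3)*S^(1/2) = (1/0.048)*0.2817^(2/3)*0.0026^(1/2) = 0.4565 m/s.
Discharge Q = A * V = 0.74 * 0.4565 = 0.337 m^3/s.

0.337


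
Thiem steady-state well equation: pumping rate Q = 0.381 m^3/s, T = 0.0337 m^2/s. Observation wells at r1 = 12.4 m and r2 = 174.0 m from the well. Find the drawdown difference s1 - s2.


Thiem equation: s1 - s2 = Q/(2*pi*T) * ln(r2/r1).
ln(r2/r1) = ln(174.0/12.4) = 2.6414.
Q/(2*pi*T) = 0.381 / (2*pi*0.0337) = 0.381 / 0.2117 = 1.7993.
s1 - s2 = 1.7993 * 2.6414 = 4.7527 m.

4.7527


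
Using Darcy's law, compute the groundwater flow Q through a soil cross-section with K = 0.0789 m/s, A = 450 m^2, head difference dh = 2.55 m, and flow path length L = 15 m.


Darcy's law: Q = K * A * i, where i = dh/L.
Hydraulic gradient i = 2.55 / 15 = 0.17.
Q = 0.0789 * 450 * 0.17
  = 6.0358 m^3/s.

6.0358


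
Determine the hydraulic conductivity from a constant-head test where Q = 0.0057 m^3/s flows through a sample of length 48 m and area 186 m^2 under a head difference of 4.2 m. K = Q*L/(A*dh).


From K = Q*L / (A*dh):
Numerator: Q*L = 0.0057 * 48 = 0.2736.
Denominator: A*dh = 186 * 4.2 = 781.2.
K = 0.2736 / 781.2 = 0.00035 m/s.

0.00035


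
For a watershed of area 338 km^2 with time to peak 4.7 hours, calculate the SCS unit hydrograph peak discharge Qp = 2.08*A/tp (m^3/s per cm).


SCS formula: Qp = 2.08 * A / tp.
Qp = 2.08 * 338 / 4.7
   = 703.04 / 4.7
   = 149.58 m^3/s per cm.

149.58


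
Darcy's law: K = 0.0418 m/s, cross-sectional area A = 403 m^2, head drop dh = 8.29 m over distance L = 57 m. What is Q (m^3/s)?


Darcy's law: Q = K * A * i, where i = dh/L.
Hydraulic gradient i = 8.29 / 57 = 0.145439.
Q = 0.0418 * 403 * 0.145439
  = 2.45 m^3/s.

2.45


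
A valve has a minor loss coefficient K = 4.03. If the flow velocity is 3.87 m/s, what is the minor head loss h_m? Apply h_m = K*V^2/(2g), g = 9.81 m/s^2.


Minor loss formula: h_m = K * V^2/(2g).
V^2 = 3.87^2 = 14.9769.
V^2/(2g) = 14.9769 / 19.62 = 0.7633 m.
h_m = 4.03 * 0.7633 = 3.0763 m.

3.0763


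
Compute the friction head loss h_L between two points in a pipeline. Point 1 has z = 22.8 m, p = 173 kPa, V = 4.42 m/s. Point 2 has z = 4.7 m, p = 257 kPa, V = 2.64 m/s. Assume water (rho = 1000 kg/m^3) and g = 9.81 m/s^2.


Total head at each section: H = z + p/(rho*g) + V^2/(2g).
H1 = 22.8 + 173*1000/(1000*9.81) + 4.42^2/(2*9.81)
   = 22.8 + 17.635 + 0.9957
   = 41.431 m.
H2 = 4.7 + 257*1000/(1000*9.81) + 2.64^2/(2*9.81)
   = 4.7 + 26.198 + 0.3552
   = 31.253 m.
h_L = H1 - H2 = 41.431 - 31.253 = 10.178 m.

10.178


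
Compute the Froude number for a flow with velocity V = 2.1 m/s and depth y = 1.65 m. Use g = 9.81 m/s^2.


The Froude number is defined as Fr = V / sqrt(g*y).
g*y = 9.81 * 1.65 = 16.1865.
sqrt(g*y) = sqrt(16.1865) = 4.0232.
Fr = 2.1 / 4.0232 = 0.522.

0.522


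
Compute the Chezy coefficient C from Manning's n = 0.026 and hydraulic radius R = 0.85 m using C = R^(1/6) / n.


The Chezy coefficient relates to Manning's n through C = R^(1/6) / n.
R^(1/6) = 0.85^(1/6) = 0.973277.
C = 0.973277 / 0.026 = 37.43 m^(1/2)/s.

37.43


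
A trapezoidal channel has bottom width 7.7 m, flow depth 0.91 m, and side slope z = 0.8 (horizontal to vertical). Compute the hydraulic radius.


For a trapezoidal section with side slope z:
A = (b + z*y)*y = (7.7 + 0.8*0.91)*0.91 = 7.669 m^2.
P = b + 2*y*sqrt(1 + z^2) = 7.7 + 2*0.91*sqrt(1 + 0.8^2) = 10.031 m.
R = A/P = 7.669 / 10.031 = 0.7646 m.

0.7646


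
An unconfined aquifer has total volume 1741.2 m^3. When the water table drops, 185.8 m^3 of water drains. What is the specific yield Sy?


Specific yield Sy = Volume drained / Total volume.
Sy = 185.8 / 1741.2
   = 0.1067.

0.1067


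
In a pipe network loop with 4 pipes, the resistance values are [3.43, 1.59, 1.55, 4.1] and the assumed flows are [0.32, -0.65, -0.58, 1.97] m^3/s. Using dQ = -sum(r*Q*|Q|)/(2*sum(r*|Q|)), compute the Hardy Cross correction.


Numerator terms (r*Q*|Q|): 3.43*0.32*|0.32| = 0.3512; 1.59*-0.65*|-0.65| = -0.6718; 1.55*-0.58*|-0.58| = -0.5214; 4.1*1.97*|1.97| = 15.9117.
Sum of numerator = 15.0697.
Denominator terms (r*|Q|): 3.43*|0.32| = 1.0976; 1.59*|-0.65| = 1.0335; 1.55*|-0.58| = 0.899; 4.1*|1.97| = 8.077.
2 * sum of denominator = 2 * 11.1071 = 22.2142.
dQ = -15.0697 / 22.2142 = -0.6784 m^3/s.

-0.6784


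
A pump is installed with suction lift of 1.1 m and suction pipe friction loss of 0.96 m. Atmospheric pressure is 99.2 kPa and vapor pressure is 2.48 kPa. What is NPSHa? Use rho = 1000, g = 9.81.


NPSHa = p_atm/(rho*g) - z_s - hf_s - p_vap/(rho*g).
p_atm/(rho*g) = 99.2*1000 / (1000*9.81) = 10.112 m.
p_vap/(rho*g) = 2.48*1000 / (1000*9.81) = 0.253 m.
NPSHa = 10.112 - 1.1 - 0.96 - 0.253
      = 7.8 m.

7.8


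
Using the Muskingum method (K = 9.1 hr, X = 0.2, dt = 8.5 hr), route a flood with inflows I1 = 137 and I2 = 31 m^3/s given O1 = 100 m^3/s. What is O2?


Muskingum coefficients:
denom = 2*K*(1-X) + dt = 2*9.1*(1-0.2) + 8.5 = 23.06.
C0 = (dt - 2*K*X)/denom = (8.5 - 2*9.1*0.2)/23.06 = 0.2108.
C1 = (dt + 2*K*X)/denom = (8.5 + 2*9.1*0.2)/23.06 = 0.5265.
C2 = (2*K*(1-X) - dt)/denom = 0.2628.
O2 = C0*I2 + C1*I1 + C2*O1
   = 0.2108*31 + 0.5265*137 + 0.2628*100
   = 104.94 m^3/s.

104.94


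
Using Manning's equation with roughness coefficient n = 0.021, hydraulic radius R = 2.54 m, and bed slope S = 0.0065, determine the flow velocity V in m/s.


Manning's equation gives V = (1/n) * R^(2/3) * S^(1/2).
First, compute R^(2/3) = 2.54^(2/3) = 1.8616.
Next, S^(1/2) = 0.0065^(1/2) = 0.080623.
Then 1/n = 1/0.021 = 47.62.
V = 47.62 * 1.8616 * 0.080623 = 7.147 m/s.

7.147


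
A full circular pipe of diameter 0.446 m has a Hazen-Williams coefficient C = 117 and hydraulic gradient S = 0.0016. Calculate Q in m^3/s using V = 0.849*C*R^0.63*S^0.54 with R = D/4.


For a full circular pipe, R = D/4 = 0.446/4 = 0.1115 m.
V = 0.849 * 117 * 0.1115^0.63 * 0.0016^0.54
  = 0.849 * 117 * 0.251063 * 0.030919
  = 0.7711 m/s.
Pipe area A = pi*D^2/4 = pi*0.446^2/4 = 0.1562 m^2.
Q = A * V = 0.1562 * 0.7711 = 0.1205 m^3/s.

0.1205


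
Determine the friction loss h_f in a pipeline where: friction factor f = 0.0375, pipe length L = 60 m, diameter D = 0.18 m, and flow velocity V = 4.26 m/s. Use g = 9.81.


Darcy-Weisbach equation: h_f = f * (L/D) * V^2/(2g).
f * L/D = 0.0375 * 60/0.18 = 12.5.
V^2/(2g) = 4.26^2 / (2*9.81) = 18.1476 / 19.62 = 0.925 m.
h_f = 12.5 * 0.925 = 11.562 m.

11.562


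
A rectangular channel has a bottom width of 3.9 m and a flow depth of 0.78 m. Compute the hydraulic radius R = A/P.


For a rectangular section:
Flow area A = b * y = 3.9 * 0.78 = 3.04 m^2.
Wetted perimeter P = b + 2y = 3.9 + 2*0.78 = 5.46 m.
Hydraulic radius R = A/P = 3.04 / 5.46 = 0.5571 m.

0.5571


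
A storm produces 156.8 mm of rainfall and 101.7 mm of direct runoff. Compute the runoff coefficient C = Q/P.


The runoff coefficient C = runoff depth / rainfall depth.
C = 101.7 / 156.8
  = 0.6486.

0.6486


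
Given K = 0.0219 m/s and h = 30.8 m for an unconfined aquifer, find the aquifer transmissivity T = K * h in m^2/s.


Transmissivity is defined as T = K * h.
T = 0.0219 * 30.8
  = 0.6745 m^2/s.

0.6745


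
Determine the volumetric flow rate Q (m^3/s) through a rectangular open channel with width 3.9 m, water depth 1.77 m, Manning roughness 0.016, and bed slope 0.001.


For a rectangular channel, the cross-sectional area A = b * y = 3.9 * 1.77 = 6.9 m^2.
The wetted perimeter P = b + 2y = 3.9 + 2*1.77 = 7.44 m.
Hydraulic radius R = A/P = 6.9/7.44 = 0.9278 m.
Velocity V = (1/n)*R^(2/3)*S^(1/2) = (1/0.016)*0.9278^(2/3)*0.001^(1/2) = 1.8801 m/s.
Discharge Q = A * V = 6.9 * 1.8801 = 12.979 m^3/s.

12.979


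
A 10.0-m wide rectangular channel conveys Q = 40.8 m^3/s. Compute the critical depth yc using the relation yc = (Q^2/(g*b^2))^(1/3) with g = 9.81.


Using yc = (Q^2 / (g * b^2))^(1/3):
Q^2 = 40.8^2 = 1664.64.
g * b^2 = 9.81 * 10.0^2 = 9.81 * 100.0 = 981.0.
Q^2 / (g*b^2) = 1664.64 / 981.0 = 1.6969.
yc = 1.6969^(1/3) = 1.1928 m.

1.1928


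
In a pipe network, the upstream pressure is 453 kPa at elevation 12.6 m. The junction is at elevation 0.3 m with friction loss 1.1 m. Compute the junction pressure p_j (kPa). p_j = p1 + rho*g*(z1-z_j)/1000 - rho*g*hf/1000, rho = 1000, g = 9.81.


Junction pressure: p_j = p1 + rho*g*(z1 - z_j)/1000 - rho*g*hf/1000.
Elevation term = 1000*9.81*(12.6 - 0.3)/1000 = 120.663 kPa.
Friction term = 1000*9.81*1.1/1000 = 10.791 kPa.
p_j = 453 + 120.663 - 10.791 = 562.87 kPa.

562.87


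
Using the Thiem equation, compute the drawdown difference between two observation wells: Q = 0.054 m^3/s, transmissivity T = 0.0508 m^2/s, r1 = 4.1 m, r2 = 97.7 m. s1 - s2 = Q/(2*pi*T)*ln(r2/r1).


Thiem equation: s1 - s2 = Q/(2*pi*T) * ln(r2/r1).
ln(r2/r1) = ln(97.7/4.1) = 3.1709.
Q/(2*pi*T) = 0.054 / (2*pi*0.0508) = 0.054 / 0.3192 = 0.1692.
s1 - s2 = 0.1692 * 3.1709 = 0.5365 m.

0.5365


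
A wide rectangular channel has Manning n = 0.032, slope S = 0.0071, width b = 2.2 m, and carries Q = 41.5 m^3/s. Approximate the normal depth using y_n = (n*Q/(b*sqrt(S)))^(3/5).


We use the wide-channel approximation y_n = (n*Q/(b*sqrt(S)))^(3/5).
sqrt(S) = sqrt(0.0071) = 0.084261.
Numerator: n*Q = 0.032 * 41.5 = 1.328.
Denominator: b*sqrt(S) = 2.2 * 0.084261 = 0.185374.
arg = 7.1638.
y_n = 7.1638^(3/5) = 3.259 m.

3.259


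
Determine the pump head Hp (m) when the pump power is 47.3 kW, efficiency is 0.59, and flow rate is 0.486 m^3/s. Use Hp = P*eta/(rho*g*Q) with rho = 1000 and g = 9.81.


Pump head formula: Hp = P * eta / (rho * g * Q).
Numerator: P * eta = 47.3 * 1000 * 0.59 = 27907.0 W.
Denominator: rho * g * Q = 1000 * 9.81 * 0.486 = 4767.66.
Hp = 27907.0 / 4767.66 = 5.85 m.

5.85


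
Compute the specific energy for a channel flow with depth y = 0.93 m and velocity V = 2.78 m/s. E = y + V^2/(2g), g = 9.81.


Specific energy E = y + V^2/(2g).
Velocity head = V^2/(2g) = 2.78^2 / (2*9.81) = 7.7284 / 19.62 = 0.3939 m.
E = 0.93 + 0.3939 = 1.3239 m.

1.3239


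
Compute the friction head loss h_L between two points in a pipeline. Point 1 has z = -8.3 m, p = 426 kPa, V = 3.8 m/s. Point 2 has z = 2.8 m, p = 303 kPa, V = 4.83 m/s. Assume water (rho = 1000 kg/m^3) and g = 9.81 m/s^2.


Total head at each section: H = z + p/(rho*g) + V^2/(2g).
H1 = -8.3 + 426*1000/(1000*9.81) + 3.8^2/(2*9.81)
   = -8.3 + 43.425 + 0.736
   = 35.861 m.
H2 = 2.8 + 303*1000/(1000*9.81) + 4.83^2/(2*9.81)
   = 2.8 + 30.887 + 1.189
   = 34.876 m.
h_L = H1 - H2 = 35.861 - 34.876 = 0.985 m.

0.985


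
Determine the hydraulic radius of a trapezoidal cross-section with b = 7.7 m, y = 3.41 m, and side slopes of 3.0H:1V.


For a trapezoidal section with side slope z:
A = (b + z*y)*y = (7.7 + 3.0*3.41)*3.41 = 61.141 m^2.
P = b + 2*y*sqrt(1 + z^2) = 7.7 + 2*3.41*sqrt(1 + 3.0^2) = 29.267 m.
R = A/P = 61.141 / 29.267 = 2.0891 m.

2.0891


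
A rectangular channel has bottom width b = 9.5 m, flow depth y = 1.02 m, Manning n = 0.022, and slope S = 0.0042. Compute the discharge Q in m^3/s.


For a rectangular channel, the cross-sectional area A = b * y = 9.5 * 1.02 = 9.69 m^2.
The wetted perimeter P = b + 2y = 9.5 + 2*1.02 = 11.54 m.
Hydraulic radius R = A/P = 9.69/11.54 = 0.8397 m.
Velocity V = (1/n)*R^(2/3)*S^(1/2) = (1/0.022)*0.8397^(2/3)*0.0042^(1/2) = 2.6219 m/s.
Discharge Q = A * V = 9.69 * 2.6219 = 25.406 m^3/s.

25.406


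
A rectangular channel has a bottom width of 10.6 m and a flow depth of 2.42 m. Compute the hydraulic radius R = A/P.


For a rectangular section:
Flow area A = b * y = 10.6 * 2.42 = 25.65 m^2.
Wetted perimeter P = b + 2y = 10.6 + 2*2.42 = 15.44 m.
Hydraulic radius R = A/P = 25.65 / 15.44 = 1.6614 m.

1.6614


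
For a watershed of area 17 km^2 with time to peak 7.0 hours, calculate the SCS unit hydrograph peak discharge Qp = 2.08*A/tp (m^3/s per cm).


SCS formula: Qp = 2.08 * A / tp.
Qp = 2.08 * 17 / 7.0
   = 35.36 / 7.0
   = 5.05 m^3/s per cm.

5.05


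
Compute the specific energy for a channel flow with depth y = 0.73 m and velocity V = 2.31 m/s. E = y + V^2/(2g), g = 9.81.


Specific energy E = y + V^2/(2g).
Velocity head = V^2/(2g) = 2.31^2 / (2*9.81) = 5.3361 / 19.62 = 0.272 m.
E = 0.73 + 0.272 = 1.002 m.

1.002


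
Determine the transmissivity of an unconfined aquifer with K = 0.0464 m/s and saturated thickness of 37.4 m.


Transmissivity is defined as T = K * h.
T = 0.0464 * 37.4
  = 1.7354 m^2/s.

1.7354


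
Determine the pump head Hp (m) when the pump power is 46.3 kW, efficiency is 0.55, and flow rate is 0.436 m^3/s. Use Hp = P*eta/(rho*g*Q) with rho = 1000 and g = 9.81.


Pump head formula: Hp = P * eta / (rho * g * Q).
Numerator: P * eta = 46.3 * 1000 * 0.55 = 25465.0 W.
Denominator: rho * g * Q = 1000 * 9.81 * 0.436 = 4277.16.
Hp = 25465.0 / 4277.16 = 5.95 m.

5.95


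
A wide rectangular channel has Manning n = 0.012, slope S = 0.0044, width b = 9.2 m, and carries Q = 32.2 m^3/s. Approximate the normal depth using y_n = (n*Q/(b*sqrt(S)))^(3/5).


We use the wide-channel approximation y_n = (n*Q/(b*sqrt(S)))^(3/5).
sqrt(S) = sqrt(0.0044) = 0.066332.
Numerator: n*Q = 0.012 * 32.2 = 0.3864.
Denominator: b*sqrt(S) = 9.2 * 0.066332 = 0.610254.
arg = 0.6332.
y_n = 0.6332^(3/5) = 0.7602 m.

0.7602


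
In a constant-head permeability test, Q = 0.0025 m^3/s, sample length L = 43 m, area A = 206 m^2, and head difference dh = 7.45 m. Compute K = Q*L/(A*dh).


From K = Q*L / (A*dh):
Numerator: Q*L = 0.0025 * 43 = 0.1075.
Denominator: A*dh = 206 * 7.45 = 1534.7.
K = 0.1075 / 1534.7 = 7e-05 m/s.

7e-05


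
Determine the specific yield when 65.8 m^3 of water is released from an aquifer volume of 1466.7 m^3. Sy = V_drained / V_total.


Specific yield Sy = Volume drained / Total volume.
Sy = 65.8 / 1466.7
   = 0.0449.

0.0449


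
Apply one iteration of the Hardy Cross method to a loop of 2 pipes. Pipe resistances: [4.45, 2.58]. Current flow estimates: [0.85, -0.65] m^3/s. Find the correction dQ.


Numerator terms (r*Q*|Q|): 4.45*0.85*|0.85| = 3.2151; 2.58*-0.65*|-0.65| = -1.09.
Sum of numerator = 2.1251.
Denominator terms (r*|Q|): 4.45*|0.85| = 3.7825; 2.58*|-0.65| = 1.677.
2 * sum of denominator = 2 * 5.4595 = 10.919.
dQ = -2.1251 / 10.919 = -0.1946 m^3/s.

-0.1946


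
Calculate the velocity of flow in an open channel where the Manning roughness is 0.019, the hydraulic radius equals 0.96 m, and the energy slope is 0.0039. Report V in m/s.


Manning's equation gives V = (1/n) * R^(2/3) * S^(1/2).
First, compute R^(2/3) = 0.96^(2/3) = 0.9732.
Next, S^(1/2) = 0.0039^(1/2) = 0.06245.
Then 1/n = 1/0.019 = 52.63.
V = 52.63 * 0.9732 * 0.06245 = 3.1986 m/s.

3.1986


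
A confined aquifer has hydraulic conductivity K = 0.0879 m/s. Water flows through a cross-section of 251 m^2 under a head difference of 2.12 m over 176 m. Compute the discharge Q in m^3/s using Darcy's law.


Darcy's law: Q = K * A * i, where i = dh/L.
Hydraulic gradient i = 2.12 / 176 = 0.012045.
Q = 0.0879 * 251 * 0.012045
  = 0.2658 m^3/s.

0.2658


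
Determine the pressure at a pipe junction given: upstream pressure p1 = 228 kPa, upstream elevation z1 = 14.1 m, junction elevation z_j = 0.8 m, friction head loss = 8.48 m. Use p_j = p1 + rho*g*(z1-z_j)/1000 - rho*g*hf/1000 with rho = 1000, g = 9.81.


Junction pressure: p_j = p1 + rho*g*(z1 - z_j)/1000 - rho*g*hf/1000.
Elevation term = 1000*9.81*(14.1 - 0.8)/1000 = 130.473 kPa.
Friction term = 1000*9.81*8.48/1000 = 83.189 kPa.
p_j = 228 + 130.473 - 83.189 = 275.28 kPa.

275.28


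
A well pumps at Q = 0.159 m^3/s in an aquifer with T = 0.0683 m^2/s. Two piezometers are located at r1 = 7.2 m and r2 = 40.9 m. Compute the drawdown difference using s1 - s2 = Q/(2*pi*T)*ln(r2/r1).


Thiem equation: s1 - s2 = Q/(2*pi*T) * ln(r2/r1).
ln(r2/r1) = ln(40.9/7.2) = 1.737.
Q/(2*pi*T) = 0.159 / (2*pi*0.0683) = 0.159 / 0.4291 = 0.3705.
s1 - s2 = 0.3705 * 1.737 = 0.6436 m.

0.6436


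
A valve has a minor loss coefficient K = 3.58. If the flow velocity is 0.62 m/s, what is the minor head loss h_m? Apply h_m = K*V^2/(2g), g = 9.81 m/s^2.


Minor loss formula: h_m = K * V^2/(2g).
V^2 = 0.62^2 = 0.3844.
V^2/(2g) = 0.3844 / 19.62 = 0.0196 m.
h_m = 3.58 * 0.0196 = 0.0701 m.

0.0701


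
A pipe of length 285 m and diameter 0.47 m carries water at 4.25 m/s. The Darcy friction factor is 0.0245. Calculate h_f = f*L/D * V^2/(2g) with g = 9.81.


Darcy-Weisbach equation: h_f = f * (L/D) * V^2/(2g).
f * L/D = 0.0245 * 285/0.47 = 14.8564.
V^2/(2g) = 4.25^2 / (2*9.81) = 18.0625 / 19.62 = 0.9206 m.
h_f = 14.8564 * 0.9206 = 13.677 m.

13.677


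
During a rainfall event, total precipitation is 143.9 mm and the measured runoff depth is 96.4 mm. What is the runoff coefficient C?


The runoff coefficient C = runoff depth / rainfall depth.
C = 96.4 / 143.9
  = 0.6699.

0.6699


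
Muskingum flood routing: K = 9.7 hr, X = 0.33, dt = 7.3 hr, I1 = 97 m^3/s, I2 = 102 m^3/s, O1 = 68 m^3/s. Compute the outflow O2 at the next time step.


Muskingum coefficients:
denom = 2*K*(1-X) + dt = 2*9.7*(1-0.33) + 7.3 = 20.298.
C0 = (dt - 2*K*X)/denom = (7.3 - 2*9.7*0.33)/20.298 = 0.0442.
C1 = (dt + 2*K*X)/denom = (7.3 + 2*9.7*0.33)/20.298 = 0.675.
C2 = (2*K*(1-X) - dt)/denom = 0.2807.
O2 = C0*I2 + C1*I1 + C2*O1
   = 0.0442*102 + 0.675*97 + 0.2807*68
   = 89.08 m^3/s.

89.08


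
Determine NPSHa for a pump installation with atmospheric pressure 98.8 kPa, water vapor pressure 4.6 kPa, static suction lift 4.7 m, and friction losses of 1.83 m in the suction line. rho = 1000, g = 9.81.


NPSHa = p_atm/(rho*g) - z_s - hf_s - p_vap/(rho*g).
p_atm/(rho*g) = 98.8*1000 / (1000*9.81) = 10.071 m.
p_vap/(rho*g) = 4.6*1000 / (1000*9.81) = 0.469 m.
NPSHa = 10.071 - 4.7 - 1.83 - 0.469
      = 3.07 m.

3.07


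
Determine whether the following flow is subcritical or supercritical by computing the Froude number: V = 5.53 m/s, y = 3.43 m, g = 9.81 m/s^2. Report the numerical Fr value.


The Froude number is defined as Fr = V / sqrt(g*y).
g*y = 9.81 * 3.43 = 33.6483.
sqrt(g*y) = sqrt(33.6483) = 5.8007.
Fr = 5.53 / 5.8007 = 0.9533.
Since Fr < 1, the flow is subcritical.

0.9533


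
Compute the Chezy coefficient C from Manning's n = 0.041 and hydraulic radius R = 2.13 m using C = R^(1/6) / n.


The Chezy coefficient relates to Manning's n through C = R^(1/6) / n.
R^(1/6) = 2.13^(1/6) = 1.134305.
C = 1.134305 / 0.041 = 27.67 m^(1/2)/s.

27.67


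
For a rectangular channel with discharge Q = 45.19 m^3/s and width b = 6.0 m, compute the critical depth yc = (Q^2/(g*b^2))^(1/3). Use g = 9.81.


Using yc = (Q^2 / (g * b^2))^(1/3):
Q^2 = 45.19^2 = 2042.14.
g * b^2 = 9.81 * 6.0^2 = 9.81 * 36.0 = 353.16.
Q^2 / (g*b^2) = 2042.14 / 353.16 = 5.7825.
yc = 5.7825^(1/3) = 1.7949 m.

1.7949


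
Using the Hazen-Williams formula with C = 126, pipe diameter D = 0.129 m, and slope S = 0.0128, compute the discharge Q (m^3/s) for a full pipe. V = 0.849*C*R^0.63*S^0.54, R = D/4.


For a full circular pipe, R = D/4 = 0.129/4 = 0.0323 m.
V = 0.849 * 126 * 0.0323^0.63 * 0.0128^0.54
  = 0.849 * 126 * 0.114914 * 0.095037
  = 1.1683 m/s.
Pipe area A = pi*D^2/4 = pi*0.129^2/4 = 0.0131 m^2.
Q = A * V = 0.0131 * 1.1683 = 0.0153 m^3/s.

0.0153


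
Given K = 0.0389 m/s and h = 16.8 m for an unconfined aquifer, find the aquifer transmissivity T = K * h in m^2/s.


Transmissivity is defined as T = K * h.
T = 0.0389 * 16.8
  = 0.6535 m^2/s.

0.6535


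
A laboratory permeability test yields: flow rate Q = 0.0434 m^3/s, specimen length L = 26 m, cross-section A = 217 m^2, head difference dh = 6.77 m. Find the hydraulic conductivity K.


From K = Q*L / (A*dh):
Numerator: Q*L = 0.0434 * 26 = 1.1284.
Denominator: A*dh = 217 * 6.77 = 1469.09.
K = 1.1284 / 1469.09 = 0.000768 m/s.

0.000768


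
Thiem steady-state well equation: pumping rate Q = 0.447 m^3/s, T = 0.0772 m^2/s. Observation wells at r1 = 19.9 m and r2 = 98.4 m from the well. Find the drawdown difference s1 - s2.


Thiem equation: s1 - s2 = Q/(2*pi*T) * ln(r2/r1).
ln(r2/r1) = ln(98.4/19.9) = 1.5983.
Q/(2*pi*T) = 0.447 / (2*pi*0.0772) = 0.447 / 0.4851 = 0.9215.
s1 - s2 = 0.9215 * 1.5983 = 1.4729 m.

1.4729


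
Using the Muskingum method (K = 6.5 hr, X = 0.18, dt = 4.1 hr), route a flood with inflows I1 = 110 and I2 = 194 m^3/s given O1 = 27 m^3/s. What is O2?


Muskingum coefficients:
denom = 2*K*(1-X) + dt = 2*6.5*(1-0.18) + 4.1 = 14.76.
C0 = (dt - 2*K*X)/denom = (4.1 - 2*6.5*0.18)/14.76 = 0.1192.
C1 = (dt + 2*K*X)/denom = (4.1 + 2*6.5*0.18)/14.76 = 0.4363.
C2 = (2*K*(1-X) - dt)/denom = 0.4444.
O2 = C0*I2 + C1*I1 + C2*O1
   = 0.1192*194 + 0.4363*110 + 0.4444*27
   = 83.13 m^3/s.

83.13


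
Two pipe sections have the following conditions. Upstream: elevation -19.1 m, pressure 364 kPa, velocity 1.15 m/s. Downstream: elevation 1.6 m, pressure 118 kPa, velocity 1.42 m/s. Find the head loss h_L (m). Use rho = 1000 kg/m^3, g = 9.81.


Total head at each section: H = z + p/(rho*g) + V^2/(2g).
H1 = -19.1 + 364*1000/(1000*9.81) + 1.15^2/(2*9.81)
   = -19.1 + 37.105 + 0.0674
   = 18.072 m.
H2 = 1.6 + 118*1000/(1000*9.81) + 1.42^2/(2*9.81)
   = 1.6 + 12.029 + 0.1028
   = 13.731 m.
h_L = H1 - H2 = 18.072 - 13.731 = 4.341 m.

4.341


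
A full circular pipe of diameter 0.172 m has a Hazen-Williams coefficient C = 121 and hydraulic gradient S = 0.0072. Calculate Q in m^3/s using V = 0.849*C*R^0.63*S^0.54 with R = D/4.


For a full circular pipe, R = D/4 = 0.172/4 = 0.043 m.
V = 0.849 * 121 * 0.043^0.63 * 0.0072^0.54
  = 0.849 * 121 * 0.137748 * 0.069656
  = 0.9857 m/s.
Pipe area A = pi*D^2/4 = pi*0.172^2/4 = 0.0232 m^2.
Q = A * V = 0.0232 * 0.9857 = 0.0229 m^3/s.

0.0229


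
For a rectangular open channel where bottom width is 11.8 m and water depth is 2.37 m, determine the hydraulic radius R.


For a rectangular section:
Flow area A = b * y = 11.8 * 2.37 = 27.97 m^2.
Wetted perimeter P = b + 2y = 11.8 + 2*2.37 = 16.54 m.
Hydraulic radius R = A/P = 27.97 / 16.54 = 1.6908 m.

1.6908


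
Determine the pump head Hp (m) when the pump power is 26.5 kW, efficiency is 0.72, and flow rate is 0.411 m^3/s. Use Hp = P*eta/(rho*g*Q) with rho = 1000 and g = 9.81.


Pump head formula: Hp = P * eta / (rho * g * Q).
Numerator: P * eta = 26.5 * 1000 * 0.72 = 19080.0 W.
Denominator: rho * g * Q = 1000 * 9.81 * 0.411 = 4031.91.
Hp = 19080.0 / 4031.91 = 4.73 m.

4.73


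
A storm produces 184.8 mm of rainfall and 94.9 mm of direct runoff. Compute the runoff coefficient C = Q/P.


The runoff coefficient C = runoff depth / rainfall depth.
C = 94.9 / 184.8
  = 0.5135.

0.5135


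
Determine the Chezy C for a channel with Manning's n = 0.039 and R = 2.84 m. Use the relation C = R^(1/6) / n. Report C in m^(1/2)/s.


The Chezy coefficient relates to Manning's n through C = R^(1/6) / n.
R^(1/6) = 2.84^(1/6) = 1.190017.
C = 1.190017 / 0.039 = 30.51 m^(1/2)/s.

30.51


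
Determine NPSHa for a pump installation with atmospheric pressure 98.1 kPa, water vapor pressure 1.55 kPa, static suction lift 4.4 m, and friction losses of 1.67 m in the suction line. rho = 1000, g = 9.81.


NPSHa = p_atm/(rho*g) - z_s - hf_s - p_vap/(rho*g).
p_atm/(rho*g) = 98.1*1000 / (1000*9.81) = 10.0 m.
p_vap/(rho*g) = 1.55*1000 / (1000*9.81) = 0.158 m.
NPSHa = 10.0 - 4.4 - 1.67 - 0.158
      = 3.77 m.

3.77


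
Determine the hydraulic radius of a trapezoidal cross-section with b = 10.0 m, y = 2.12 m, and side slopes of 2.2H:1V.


For a trapezoidal section with side slope z:
A = (b + z*y)*y = (10.0 + 2.2*2.12)*2.12 = 31.088 m^2.
P = b + 2*y*sqrt(1 + z^2) = 10.0 + 2*2.12*sqrt(1 + 2.2^2) = 20.246 m.
R = A/P = 31.088 / 20.246 = 1.5355 m.

1.5355


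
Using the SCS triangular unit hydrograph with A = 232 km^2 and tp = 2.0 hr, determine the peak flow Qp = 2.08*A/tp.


SCS formula: Qp = 2.08 * A / tp.
Qp = 2.08 * 232 / 2.0
   = 482.56 / 2.0
   = 241.28 m^3/s per cm.

241.28


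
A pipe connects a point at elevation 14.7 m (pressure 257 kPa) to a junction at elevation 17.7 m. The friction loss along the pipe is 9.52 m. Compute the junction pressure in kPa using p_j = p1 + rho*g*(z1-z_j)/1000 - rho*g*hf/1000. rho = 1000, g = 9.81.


Junction pressure: p_j = p1 + rho*g*(z1 - z_j)/1000 - rho*g*hf/1000.
Elevation term = 1000*9.81*(14.7 - 17.7)/1000 = -29.43 kPa.
Friction term = 1000*9.81*9.52/1000 = 93.391 kPa.
p_j = 257 + -29.43 - 93.391 = 134.18 kPa.

134.18


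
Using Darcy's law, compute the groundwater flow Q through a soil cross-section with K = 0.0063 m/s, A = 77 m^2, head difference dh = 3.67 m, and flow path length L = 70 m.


Darcy's law: Q = K * A * i, where i = dh/L.
Hydraulic gradient i = 3.67 / 70 = 0.052429.
Q = 0.0063 * 77 * 0.052429
  = 0.0254 m^3/s.

0.0254


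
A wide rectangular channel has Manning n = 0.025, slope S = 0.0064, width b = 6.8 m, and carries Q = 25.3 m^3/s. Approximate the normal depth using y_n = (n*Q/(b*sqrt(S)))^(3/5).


We use the wide-channel approximation y_n = (n*Q/(b*sqrt(S)))^(3/5).
sqrt(S) = sqrt(0.0064) = 0.08.
Numerator: n*Q = 0.025 * 25.3 = 0.6325.
Denominator: b*sqrt(S) = 6.8 * 0.08 = 0.544.
arg = 1.1627.
y_n = 1.1627^(3/5) = 1.0947 m.

1.0947


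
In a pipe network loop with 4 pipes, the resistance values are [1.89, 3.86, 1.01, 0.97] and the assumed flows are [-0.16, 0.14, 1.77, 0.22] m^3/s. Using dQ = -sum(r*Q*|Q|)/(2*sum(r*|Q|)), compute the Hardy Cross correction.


Numerator terms (r*Q*|Q|): 1.89*-0.16*|-0.16| = -0.0484; 3.86*0.14*|0.14| = 0.0757; 1.01*1.77*|1.77| = 3.1642; 0.97*0.22*|0.22| = 0.0469.
Sum of numerator = 3.2384.
Denominator terms (r*|Q|): 1.89*|-0.16| = 0.3024; 3.86*|0.14| = 0.5404; 1.01*|1.77| = 1.7877; 0.97*|0.22| = 0.2134.
2 * sum of denominator = 2 * 2.8439 = 5.6878.
dQ = -3.2384 / 5.6878 = -0.5694 m^3/s.

-0.5694


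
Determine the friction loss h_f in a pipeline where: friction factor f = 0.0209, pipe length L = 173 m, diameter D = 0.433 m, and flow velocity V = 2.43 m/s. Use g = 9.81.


Darcy-Weisbach equation: h_f = f * (L/D) * V^2/(2g).
f * L/D = 0.0209 * 173/0.433 = 8.3503.
V^2/(2g) = 2.43^2 / (2*9.81) = 5.9049 / 19.62 = 0.301 m.
h_f = 8.3503 * 0.301 = 2.513 m.

2.513


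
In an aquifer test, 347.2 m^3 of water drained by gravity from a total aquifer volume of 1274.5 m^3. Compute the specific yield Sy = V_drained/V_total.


Specific yield Sy = Volume drained / Total volume.
Sy = 347.2 / 1274.5
   = 0.2724.

0.2724


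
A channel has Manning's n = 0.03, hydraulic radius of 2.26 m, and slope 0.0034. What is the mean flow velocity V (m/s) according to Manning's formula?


Manning's equation gives V = (1/n) * R^(2/3) * S^(1/2).
First, compute R^(2/3) = 2.26^(2/3) = 1.7222.
Next, S^(1/2) = 0.0034^(1/2) = 0.05831.
Then 1/n = 1/0.03 = 33.33.
V = 33.33 * 1.7222 * 0.05831 = 3.3473 m/s.

3.3473


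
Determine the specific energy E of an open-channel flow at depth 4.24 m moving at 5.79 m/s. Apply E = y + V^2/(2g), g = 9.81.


Specific energy E = y + V^2/(2g).
Velocity head = V^2/(2g) = 5.79^2 / (2*9.81) = 33.5241 / 19.62 = 1.7087 m.
E = 4.24 + 1.7087 = 5.9487 m.

5.9487


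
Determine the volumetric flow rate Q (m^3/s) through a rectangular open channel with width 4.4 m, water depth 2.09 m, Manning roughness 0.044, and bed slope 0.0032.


For a rectangular channel, the cross-sectional area A = b * y = 4.4 * 2.09 = 9.2 m^2.
The wetted perimeter P = b + 2y = 4.4 + 2*2.09 = 8.58 m.
Hydraulic radius R = A/P = 9.2/8.58 = 1.0718 m.
Velocity V = (1/n)*R^(2/3)*S^(1/2) = (1/0.044)*1.0718^(2/3)*0.0032^(1/2) = 1.3465 m/s.
Discharge Q = A * V = 9.2 * 1.3465 = 12.382 m^3/s.

12.382


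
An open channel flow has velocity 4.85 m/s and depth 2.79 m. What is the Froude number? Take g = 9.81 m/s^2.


The Froude number is defined as Fr = V / sqrt(g*y).
g*y = 9.81 * 2.79 = 27.3699.
sqrt(g*y) = sqrt(27.3699) = 5.2316.
Fr = 4.85 / 5.2316 = 0.9271.

0.9271


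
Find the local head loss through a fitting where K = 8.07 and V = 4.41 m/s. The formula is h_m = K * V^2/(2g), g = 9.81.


Minor loss formula: h_m = K * V^2/(2g).
V^2 = 4.41^2 = 19.4481.
V^2/(2g) = 19.4481 / 19.62 = 0.9912 m.
h_m = 8.07 * 0.9912 = 7.9993 m.

7.9993


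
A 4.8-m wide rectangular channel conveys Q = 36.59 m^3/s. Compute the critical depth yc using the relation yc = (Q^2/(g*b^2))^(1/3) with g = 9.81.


Using yc = (Q^2 / (g * b^2))^(1/3):
Q^2 = 36.59^2 = 1338.83.
g * b^2 = 9.81 * 4.8^2 = 9.81 * 23.04 = 226.02.
Q^2 / (g*b^2) = 1338.83 / 226.02 = 5.9235.
yc = 5.9235^(1/3) = 1.8094 m.

1.8094


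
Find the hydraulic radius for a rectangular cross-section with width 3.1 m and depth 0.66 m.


For a rectangular section:
Flow area A = b * y = 3.1 * 0.66 = 2.05 m^2.
Wetted perimeter P = b + 2y = 3.1 + 2*0.66 = 4.42 m.
Hydraulic radius R = A/P = 2.05 / 4.42 = 0.4629 m.

0.4629


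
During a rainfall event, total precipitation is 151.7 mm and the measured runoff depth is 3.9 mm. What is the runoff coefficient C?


The runoff coefficient C = runoff depth / rainfall depth.
C = 3.9 / 151.7
  = 0.0257.

0.0257


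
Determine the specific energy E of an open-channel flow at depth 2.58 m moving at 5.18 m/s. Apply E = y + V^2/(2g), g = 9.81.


Specific energy E = y + V^2/(2g).
Velocity head = V^2/(2g) = 5.18^2 / (2*9.81) = 26.8324 / 19.62 = 1.3676 m.
E = 2.58 + 1.3676 = 3.9476 m.

3.9476


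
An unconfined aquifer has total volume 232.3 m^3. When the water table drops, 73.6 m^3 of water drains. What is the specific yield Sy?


Specific yield Sy = Volume drained / Total volume.
Sy = 73.6 / 232.3
   = 0.3168.

0.3168


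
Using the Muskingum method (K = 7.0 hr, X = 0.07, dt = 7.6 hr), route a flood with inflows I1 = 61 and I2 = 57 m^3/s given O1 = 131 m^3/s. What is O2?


Muskingum coefficients:
denom = 2*K*(1-X) + dt = 2*7.0*(1-0.07) + 7.6 = 20.62.
C0 = (dt - 2*K*X)/denom = (7.6 - 2*7.0*0.07)/20.62 = 0.321.
C1 = (dt + 2*K*X)/denom = (7.6 + 2*7.0*0.07)/20.62 = 0.4161.
C2 = (2*K*(1-X) - dt)/denom = 0.2629.
O2 = C0*I2 + C1*I1 + C2*O1
   = 0.321*57 + 0.4161*61 + 0.2629*131
   = 78.12 m^3/s.

78.12
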